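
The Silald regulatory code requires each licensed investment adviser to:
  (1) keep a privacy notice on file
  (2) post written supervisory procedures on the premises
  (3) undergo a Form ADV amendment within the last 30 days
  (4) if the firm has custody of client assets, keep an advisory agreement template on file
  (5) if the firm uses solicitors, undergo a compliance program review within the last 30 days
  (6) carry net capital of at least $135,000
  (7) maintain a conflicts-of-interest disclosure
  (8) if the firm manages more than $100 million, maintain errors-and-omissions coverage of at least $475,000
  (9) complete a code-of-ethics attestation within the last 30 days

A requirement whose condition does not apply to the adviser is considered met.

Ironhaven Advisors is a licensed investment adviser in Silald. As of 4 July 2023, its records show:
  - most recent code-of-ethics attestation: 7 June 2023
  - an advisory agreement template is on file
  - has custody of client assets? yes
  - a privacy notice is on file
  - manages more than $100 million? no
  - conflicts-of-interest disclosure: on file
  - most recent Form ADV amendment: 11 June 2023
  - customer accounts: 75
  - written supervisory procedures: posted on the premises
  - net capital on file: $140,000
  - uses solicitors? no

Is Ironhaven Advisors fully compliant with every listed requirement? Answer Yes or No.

1. privacy notice present → met
2. written supervisory procedures present → met
3. Form ADV amendment 23 days ago vs limit 30 → met
4. condition 'has custody of client assets' holds; advisory agreement template present → met
5. condition 'uses solicitors' does not hold → requirement n/a → met
6. net capital $140,000 ≥ $135,000 → met
7. conflicts-of-interest disclosure present → met
8. condition 'manages more than $100 million' does not hold → requirement n/a → met
9. code-of-ethics attestation 27 days ago vs limit 30 → met
All met.

Yes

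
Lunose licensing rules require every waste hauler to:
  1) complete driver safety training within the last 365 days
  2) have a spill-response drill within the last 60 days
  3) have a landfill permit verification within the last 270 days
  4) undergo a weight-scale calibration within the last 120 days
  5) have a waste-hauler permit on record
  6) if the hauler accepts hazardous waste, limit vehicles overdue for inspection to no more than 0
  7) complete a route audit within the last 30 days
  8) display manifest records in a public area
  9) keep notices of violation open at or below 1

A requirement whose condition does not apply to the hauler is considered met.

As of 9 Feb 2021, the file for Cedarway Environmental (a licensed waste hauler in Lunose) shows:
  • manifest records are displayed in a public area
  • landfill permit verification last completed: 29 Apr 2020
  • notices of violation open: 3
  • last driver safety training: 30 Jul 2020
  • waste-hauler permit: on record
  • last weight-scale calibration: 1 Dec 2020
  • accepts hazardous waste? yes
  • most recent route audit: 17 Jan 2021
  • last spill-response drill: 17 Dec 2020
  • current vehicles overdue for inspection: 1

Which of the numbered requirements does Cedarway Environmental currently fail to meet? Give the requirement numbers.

1. driver safety training 194 days ago vs limit 365 → met
2. spill-response drill 54 days ago vs limit 60 → met
3. landfill permit verification 286 days ago vs limit 270 → not met
4. weight-scale calibration 70 days ago vs limit 120 → met
5. waste-hauler permit present → met
6. condition 'accepts hazardous waste' holds; vehicles overdue for inspection 1 > 0 → not met
7. route audit 23 days ago vs limit 30 → met
8. manifest records present → met
9. notices of violation open 3 > 1 → not met
Not met: 3, 6, 9

3, 6, 9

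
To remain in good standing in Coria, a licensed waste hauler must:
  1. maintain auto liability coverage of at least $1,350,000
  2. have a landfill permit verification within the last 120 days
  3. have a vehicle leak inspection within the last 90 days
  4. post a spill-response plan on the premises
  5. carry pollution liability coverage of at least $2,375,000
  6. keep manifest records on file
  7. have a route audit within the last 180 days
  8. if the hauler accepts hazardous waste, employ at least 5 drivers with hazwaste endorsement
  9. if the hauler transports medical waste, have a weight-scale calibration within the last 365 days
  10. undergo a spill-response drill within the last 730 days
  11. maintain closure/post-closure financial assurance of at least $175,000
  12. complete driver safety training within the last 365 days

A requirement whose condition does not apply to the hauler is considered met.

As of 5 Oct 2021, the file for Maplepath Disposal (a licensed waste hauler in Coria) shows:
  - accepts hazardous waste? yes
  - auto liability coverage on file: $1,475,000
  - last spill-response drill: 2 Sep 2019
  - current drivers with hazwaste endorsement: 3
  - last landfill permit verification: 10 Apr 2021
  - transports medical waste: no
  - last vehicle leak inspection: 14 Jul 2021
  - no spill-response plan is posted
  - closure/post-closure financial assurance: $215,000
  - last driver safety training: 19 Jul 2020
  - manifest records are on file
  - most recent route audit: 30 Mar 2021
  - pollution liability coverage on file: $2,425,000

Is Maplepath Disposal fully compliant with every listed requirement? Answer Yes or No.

1. auto liability coverage $1,475,000 ≥ $1,350,000 → met
2. landfill permit verification 178 days ago vs limit 120 → not met
3. vehicle leak inspection 83 days ago vs limit 90 → met
4. spill-response plan absent → not met
5. pollution liability coverage $2,425,000 ≥ $2,375,000 → met
6. manifest records present → met
7. route audit 189 days ago vs limit 180 → not met
8. condition 'accepts hazardous waste' holds; drivers with hazwaste endorsement 3 < 5 → not met
9. condition 'transports medical waste' does not hold → requirement n/a → met
10. spill-response drill 764 days ago vs limit 730 → not met
11. closure/post-closure financial assurance $215,000 ≥ $175,000 → met
12. driver safety training 443 days ago vs limit 365 → not met
Not met: 2, 4, 7, 8, 10, 12

No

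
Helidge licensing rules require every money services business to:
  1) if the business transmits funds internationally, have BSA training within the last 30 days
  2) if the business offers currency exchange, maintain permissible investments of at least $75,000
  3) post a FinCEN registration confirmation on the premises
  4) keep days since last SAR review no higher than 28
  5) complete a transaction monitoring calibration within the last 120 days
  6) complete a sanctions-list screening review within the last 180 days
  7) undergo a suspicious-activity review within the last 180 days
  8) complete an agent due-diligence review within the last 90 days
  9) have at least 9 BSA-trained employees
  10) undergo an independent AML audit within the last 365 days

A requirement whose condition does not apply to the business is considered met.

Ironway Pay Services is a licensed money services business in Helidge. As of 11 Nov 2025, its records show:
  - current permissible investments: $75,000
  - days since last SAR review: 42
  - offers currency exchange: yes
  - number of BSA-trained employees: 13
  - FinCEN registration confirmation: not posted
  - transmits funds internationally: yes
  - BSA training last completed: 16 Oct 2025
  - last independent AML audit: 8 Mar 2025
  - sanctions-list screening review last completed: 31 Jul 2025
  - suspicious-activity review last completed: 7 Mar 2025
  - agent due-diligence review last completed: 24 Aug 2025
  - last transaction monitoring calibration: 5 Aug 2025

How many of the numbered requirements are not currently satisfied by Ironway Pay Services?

3

1. condition 'transmits funds internationally' holds; BSA training 26 days ago vs limit 30 → met
2. condition 'offers currency exchange' holds; permissible investments $75,000 ≥ $75,000 → met
3. FinCEN registration confirmation absent → not met
4. days since last SAR review 42 > 28 → not met
5. transaction monitoring calibration 98 days ago vs limit 120 → met
6. sanctions-list screening review 103 days ago vs limit 180 → met
7. suspicious-activity review 249 days ago vs limit 180 → not met
8. agent due-diligence review 79 days ago vs limit 90 → met
9. BSA-trained employees 13 ≥ 9 → met
10. independent AML audit 248 days ago vs limit 365 → met
Not met: 3 of 10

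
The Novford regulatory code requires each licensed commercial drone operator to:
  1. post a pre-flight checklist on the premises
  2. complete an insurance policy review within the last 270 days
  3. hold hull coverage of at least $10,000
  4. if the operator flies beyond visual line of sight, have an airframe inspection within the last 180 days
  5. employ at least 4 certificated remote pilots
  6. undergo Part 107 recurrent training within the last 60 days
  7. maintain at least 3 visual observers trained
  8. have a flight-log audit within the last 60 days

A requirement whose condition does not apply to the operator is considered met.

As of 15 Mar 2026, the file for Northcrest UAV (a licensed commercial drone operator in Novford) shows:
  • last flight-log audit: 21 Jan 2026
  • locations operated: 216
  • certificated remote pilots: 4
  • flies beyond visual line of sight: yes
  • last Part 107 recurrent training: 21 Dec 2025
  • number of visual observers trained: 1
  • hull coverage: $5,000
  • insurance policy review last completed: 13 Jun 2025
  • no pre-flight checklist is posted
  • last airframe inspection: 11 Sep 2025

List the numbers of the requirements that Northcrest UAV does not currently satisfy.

1. pre-flight checklist absent → not met
2. insurance policy review 275 days ago vs limit 270 → not met
3. hull coverage $5,000 < $10,000 → not met
4. condition 'flies beyond visual line of sight' holds; airframe inspection 185 days ago vs limit 180 → not met
5. certificated remote pilots 4 ≥ 4 → met
6. Part 107 recurrent training 84 days ago vs limit 60 → not met
7. visual observers trained 1 < 3 → not met
8. flight-log audit 53 days ago vs limit 60 → met
Not met: 1, 2, 3, 4, 6, 7

1, 2, 3, 4, 6, 7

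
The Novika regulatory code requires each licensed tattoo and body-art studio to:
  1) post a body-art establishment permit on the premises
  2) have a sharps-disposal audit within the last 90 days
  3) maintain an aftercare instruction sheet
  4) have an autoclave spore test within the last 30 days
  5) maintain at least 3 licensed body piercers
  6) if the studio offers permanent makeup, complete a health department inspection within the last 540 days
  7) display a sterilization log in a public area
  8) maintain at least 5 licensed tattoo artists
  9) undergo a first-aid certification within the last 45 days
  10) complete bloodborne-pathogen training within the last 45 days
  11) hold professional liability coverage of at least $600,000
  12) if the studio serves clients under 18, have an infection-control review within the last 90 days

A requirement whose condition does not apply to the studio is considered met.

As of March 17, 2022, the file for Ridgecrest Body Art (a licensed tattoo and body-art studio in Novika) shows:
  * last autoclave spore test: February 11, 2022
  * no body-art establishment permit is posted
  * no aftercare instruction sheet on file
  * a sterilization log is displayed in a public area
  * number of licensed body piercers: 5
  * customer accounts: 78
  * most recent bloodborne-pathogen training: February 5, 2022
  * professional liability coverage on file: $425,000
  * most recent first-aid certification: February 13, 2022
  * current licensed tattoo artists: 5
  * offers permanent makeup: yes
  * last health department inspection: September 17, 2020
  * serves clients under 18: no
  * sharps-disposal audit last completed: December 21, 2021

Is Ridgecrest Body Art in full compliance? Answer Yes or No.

No

1. body-art establishment permit absent → not met
2. sharps-disposal audit 86 days ago vs limit 90 → met
3. aftercare instruction sheet absent → not met
4. autoclave spore test 34 days ago vs limit 30 → not met
5. licensed body piercers 5 ≥ 3 → met
6. condition 'offers permanent makeup' holds; health department inspection 546 days ago vs limit 540 → not met
7. sterilization log present → met
8. licensed tattoo artists 5 ≥ 5 → met
9. first-aid certification 32 days ago vs limit 45 → met
10. bloodborne-pathogen training 40 days ago vs limit 45 → met
11. professional liability coverage $425,000 < $600,000 → not met
12. condition 'serves clients under 18' does not hold → requirement n/a → met
Not met: 1, 3, 4, 6, 11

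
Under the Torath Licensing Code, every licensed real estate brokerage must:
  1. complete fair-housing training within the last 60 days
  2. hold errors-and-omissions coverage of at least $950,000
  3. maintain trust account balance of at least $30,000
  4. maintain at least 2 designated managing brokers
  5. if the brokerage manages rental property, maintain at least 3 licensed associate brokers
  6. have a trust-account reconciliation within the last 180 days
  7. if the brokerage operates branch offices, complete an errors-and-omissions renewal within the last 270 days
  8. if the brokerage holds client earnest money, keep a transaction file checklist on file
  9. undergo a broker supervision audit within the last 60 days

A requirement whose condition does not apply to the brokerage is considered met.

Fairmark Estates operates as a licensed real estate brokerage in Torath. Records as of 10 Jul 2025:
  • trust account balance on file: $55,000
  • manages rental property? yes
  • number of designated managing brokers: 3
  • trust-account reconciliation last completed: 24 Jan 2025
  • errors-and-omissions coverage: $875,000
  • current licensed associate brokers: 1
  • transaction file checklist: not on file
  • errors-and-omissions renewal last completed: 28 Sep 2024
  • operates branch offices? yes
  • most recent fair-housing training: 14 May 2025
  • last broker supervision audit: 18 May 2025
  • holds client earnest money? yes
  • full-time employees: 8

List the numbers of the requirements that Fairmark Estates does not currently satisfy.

1. fair-housing training 57 days ago vs limit 60 → met
2. errors-and-omissions coverage $875,000 < $950,000 → not met
3. trust account balance $55,000 ≥ $30,000 → met
4. designated managing brokers 3 ≥ 2 → met
5. condition 'manages rental property' holds; licensed associate brokers 1 < 3 → not met
6. trust-account reconciliation 167 days ago vs limit 180 → met
7. condition 'operates branch offices' holds; errors-and-omissions renewal 285 days ago vs limit 270 → not met
8. condition 'holds client earnest money' holds; transaction file checklist absent → not met
9. broker supervision audit 53 days ago vs limit 60 → met
Not met: 2, 5, 7, 8

2, 5, 7, 8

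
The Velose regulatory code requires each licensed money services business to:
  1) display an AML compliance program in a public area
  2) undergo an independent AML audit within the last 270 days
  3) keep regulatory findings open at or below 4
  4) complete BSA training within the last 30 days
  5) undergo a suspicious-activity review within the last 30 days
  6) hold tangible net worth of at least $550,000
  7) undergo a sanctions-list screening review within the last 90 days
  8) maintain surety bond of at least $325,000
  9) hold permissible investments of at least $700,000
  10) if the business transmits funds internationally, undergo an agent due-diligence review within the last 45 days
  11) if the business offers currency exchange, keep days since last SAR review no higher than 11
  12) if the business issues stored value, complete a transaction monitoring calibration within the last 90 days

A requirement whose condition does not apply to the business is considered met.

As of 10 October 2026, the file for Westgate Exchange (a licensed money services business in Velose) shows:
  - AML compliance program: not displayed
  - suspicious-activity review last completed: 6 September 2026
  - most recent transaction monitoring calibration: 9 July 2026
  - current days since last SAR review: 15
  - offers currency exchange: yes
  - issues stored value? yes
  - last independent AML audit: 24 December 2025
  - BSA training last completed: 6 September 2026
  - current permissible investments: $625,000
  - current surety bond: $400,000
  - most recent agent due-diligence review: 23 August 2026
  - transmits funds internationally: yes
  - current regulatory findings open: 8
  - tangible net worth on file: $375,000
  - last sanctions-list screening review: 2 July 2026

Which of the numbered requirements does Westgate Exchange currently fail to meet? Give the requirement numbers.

1, 2, 3, 4, 5, 6, 7, 9, 10, 11, 12

1. AML compliance program absent → not met
2. independent AML audit 290 days ago vs limit 270 → not met
3. regulatory findings open 8 > 4 → not met
4. BSA training 34 days ago vs limit 30 → not met
5. suspicious-activity review 34 days ago vs limit 30 → not met
6. tangible net worth $375,000 < $550,000 → not met
7. sanctions-list screening review 100 days ago vs limit 90 → not met
8. surety bond $400,000 ≥ $325,000 → met
9. permissible investments $625,000 < $700,000 → not met
10. condition 'transmits funds internationally' holds; agent due-diligence review 48 days ago vs limit 45 → not met
11. condition 'offers currency exchange' holds; days since last SAR review 15 > 11 → not met
12. condition 'issues stored value' holds; transaction monitoring calibration 93 days ago vs limit 90 → not met
Not met: 1, 2, 3, 4, 5, 6, 7, 9, 10, 11, 12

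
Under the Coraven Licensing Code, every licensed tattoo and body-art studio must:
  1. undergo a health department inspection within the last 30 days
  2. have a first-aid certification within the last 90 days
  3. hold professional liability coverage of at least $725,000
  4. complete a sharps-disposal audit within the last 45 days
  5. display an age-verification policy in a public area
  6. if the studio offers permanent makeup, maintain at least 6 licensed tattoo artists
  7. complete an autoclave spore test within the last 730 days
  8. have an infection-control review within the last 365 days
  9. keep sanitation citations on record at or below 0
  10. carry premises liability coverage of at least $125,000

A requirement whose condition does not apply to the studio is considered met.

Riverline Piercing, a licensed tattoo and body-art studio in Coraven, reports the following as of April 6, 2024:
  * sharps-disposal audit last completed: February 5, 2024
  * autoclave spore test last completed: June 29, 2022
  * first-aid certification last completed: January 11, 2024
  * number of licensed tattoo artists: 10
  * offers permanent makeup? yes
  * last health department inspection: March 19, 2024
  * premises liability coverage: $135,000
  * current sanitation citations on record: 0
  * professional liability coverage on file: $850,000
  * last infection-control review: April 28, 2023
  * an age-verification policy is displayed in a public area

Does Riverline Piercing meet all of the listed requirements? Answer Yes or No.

No

1. health department inspection 18 days ago vs limit 30 → met
2. first-aid certification 86 days ago vs limit 90 → met
3. professional liability coverage $850,000 ≥ $725,000 → met
4. sharps-disposal audit 61 days ago vs limit 45 → not met
5. age-verification policy present → met
6. condition 'offers permanent makeup' holds; licensed tattoo artists 10 ≥ 6 → met
7. autoclave spore test 647 days ago vs limit 730 → met
8. infection-control review 344 days ago vs limit 365 → met
9. sanitation citations on record 0 ≤ 0 → met
10. premises liability coverage $135,000 ≥ $125,000 → met
Not met: 4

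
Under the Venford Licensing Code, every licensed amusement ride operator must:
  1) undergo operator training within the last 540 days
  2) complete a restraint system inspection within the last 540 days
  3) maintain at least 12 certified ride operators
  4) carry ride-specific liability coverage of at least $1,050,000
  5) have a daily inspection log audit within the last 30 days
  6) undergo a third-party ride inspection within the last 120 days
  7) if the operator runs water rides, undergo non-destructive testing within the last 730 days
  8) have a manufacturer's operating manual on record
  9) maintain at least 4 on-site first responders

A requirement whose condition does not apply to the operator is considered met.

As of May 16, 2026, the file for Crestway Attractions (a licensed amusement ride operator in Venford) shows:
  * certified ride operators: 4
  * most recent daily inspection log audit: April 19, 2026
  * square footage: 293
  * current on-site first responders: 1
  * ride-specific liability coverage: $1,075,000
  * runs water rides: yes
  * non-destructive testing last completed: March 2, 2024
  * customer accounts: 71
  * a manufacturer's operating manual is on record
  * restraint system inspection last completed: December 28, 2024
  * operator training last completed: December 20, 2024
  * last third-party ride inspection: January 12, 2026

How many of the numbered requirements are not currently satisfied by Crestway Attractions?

1. operator training 512 days ago vs limit 540 → met
2. restraint system inspection 504 days ago vs limit 540 → met
3. certified ride operators 4 < 12 → not met
4. ride-specific liability coverage $1,075,000 ≥ $1,050,000 → met
5. daily inspection log audit 27 days ago vs limit 30 → met
6. third-party ride inspection 124 days ago vs limit 120 → not met
7. condition 'runs water rides' holds; non-destructive testing 805 days ago vs limit 730 → not met
8. manufacturer's operating manual present → met
9. on-site first responders 1 < 4 → not met
Not met: 4 of 9

4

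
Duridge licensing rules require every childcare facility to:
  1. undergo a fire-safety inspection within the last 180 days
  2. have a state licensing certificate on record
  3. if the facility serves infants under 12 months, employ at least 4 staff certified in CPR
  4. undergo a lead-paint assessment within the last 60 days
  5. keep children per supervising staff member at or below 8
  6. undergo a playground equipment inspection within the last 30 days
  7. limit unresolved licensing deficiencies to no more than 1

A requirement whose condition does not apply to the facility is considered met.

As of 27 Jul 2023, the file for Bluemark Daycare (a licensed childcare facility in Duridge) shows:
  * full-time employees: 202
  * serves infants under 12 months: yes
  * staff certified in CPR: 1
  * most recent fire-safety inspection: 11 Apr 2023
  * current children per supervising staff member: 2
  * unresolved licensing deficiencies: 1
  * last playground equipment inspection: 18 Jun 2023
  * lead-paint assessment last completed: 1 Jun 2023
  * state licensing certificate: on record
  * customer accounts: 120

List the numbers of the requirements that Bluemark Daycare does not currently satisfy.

1. fire-safety inspection 107 days ago vs limit 180 → met
2. state licensing certificate present → met
3. condition 'serves infants under 12 months' holds; staff certified in CPR 1 < 4 → not met
4. lead-paint assessment 56 days ago vs limit 60 → met
5. children per supervising staff member 2 ≤ 8 → met
6. playground equipment inspection 39 days ago vs limit 30 → not met
7. unresolved licensing deficiencies 1 ≤ 1 → met
Not met: 3, 6

3, 6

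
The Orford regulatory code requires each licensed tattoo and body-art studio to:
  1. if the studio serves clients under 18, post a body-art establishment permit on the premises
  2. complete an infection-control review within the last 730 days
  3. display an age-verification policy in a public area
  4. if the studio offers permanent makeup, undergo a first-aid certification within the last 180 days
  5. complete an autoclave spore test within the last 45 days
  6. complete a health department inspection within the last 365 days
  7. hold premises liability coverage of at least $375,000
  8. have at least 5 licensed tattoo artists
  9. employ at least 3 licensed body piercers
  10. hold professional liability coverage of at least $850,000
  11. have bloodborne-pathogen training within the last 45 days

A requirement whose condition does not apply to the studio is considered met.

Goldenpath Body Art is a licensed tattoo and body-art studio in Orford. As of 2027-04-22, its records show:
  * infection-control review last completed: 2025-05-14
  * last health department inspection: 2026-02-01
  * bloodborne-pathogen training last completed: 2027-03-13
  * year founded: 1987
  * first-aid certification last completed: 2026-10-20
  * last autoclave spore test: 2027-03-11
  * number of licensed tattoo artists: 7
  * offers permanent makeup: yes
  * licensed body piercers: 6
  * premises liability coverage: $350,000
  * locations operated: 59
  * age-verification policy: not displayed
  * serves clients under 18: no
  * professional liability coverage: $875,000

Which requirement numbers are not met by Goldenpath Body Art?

3, 4, 6, 7

1. condition 'serves clients under 18' does not hold → requirement n/a → met
2. infection-control review 708 days ago vs limit 730 → met
3. age-verification policy absent → not met
4. condition 'offers permanent makeup' holds; first-aid certification 184 days ago vs limit 180 → not met
5. autoclave spore test 42 days ago vs limit 45 → met
6. health department inspection 445 days ago vs limit 365 → not met
7. premises liability coverage $350,000 < $375,000 → not met
8. licensed tattoo artists 7 ≥ 5 → met
9. licensed body piercers 6 ≥ 3 → met
10. professional liability coverage $875,000 ≥ $850,000 → met
11. bloodborne-pathogen training 40 days ago vs limit 45 → met
Not met: 3, 4, 6, 7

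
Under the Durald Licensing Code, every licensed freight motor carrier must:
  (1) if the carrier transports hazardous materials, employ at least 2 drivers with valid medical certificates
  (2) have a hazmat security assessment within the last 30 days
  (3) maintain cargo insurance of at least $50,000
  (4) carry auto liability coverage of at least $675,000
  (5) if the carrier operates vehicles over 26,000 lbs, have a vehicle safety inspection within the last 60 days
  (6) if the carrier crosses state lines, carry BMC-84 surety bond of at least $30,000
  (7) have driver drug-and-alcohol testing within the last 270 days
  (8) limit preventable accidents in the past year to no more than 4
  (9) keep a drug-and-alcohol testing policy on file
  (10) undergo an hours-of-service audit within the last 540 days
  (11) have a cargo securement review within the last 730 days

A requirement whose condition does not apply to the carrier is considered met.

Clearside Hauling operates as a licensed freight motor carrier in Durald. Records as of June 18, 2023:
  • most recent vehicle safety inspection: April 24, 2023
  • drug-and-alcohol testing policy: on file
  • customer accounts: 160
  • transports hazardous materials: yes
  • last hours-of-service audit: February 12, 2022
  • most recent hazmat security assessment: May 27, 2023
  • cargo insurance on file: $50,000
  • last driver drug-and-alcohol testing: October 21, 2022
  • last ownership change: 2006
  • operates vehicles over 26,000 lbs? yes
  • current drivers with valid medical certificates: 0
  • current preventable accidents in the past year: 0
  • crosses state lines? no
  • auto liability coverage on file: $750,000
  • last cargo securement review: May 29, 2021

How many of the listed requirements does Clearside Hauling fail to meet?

1. condition 'transports hazardous materials' holds; drivers with valid medical certificates 0 < 2 → not met
2. hazmat security assessment 22 days ago vs limit 30 → met
3. cargo insurance $50,000 ≥ $50,000 → met
4. auto liability coverage $750,000 ≥ $675,000 → met
5. condition 'operates vehicles over 26,000 lbs' holds; vehicle safety inspection 55 days ago vs limit 60 → met
6. condition 'crosses state lines' does not hold → requirement n/a → met
7. driver drug-and-alcohol testing 240 days ago vs limit 270 → met
8. preventable accidents in the past year 0 ≤ 4 → met
9. drug-and-alcohol testing policy present → met
10. hours-of-service audit 491 days ago vs limit 540 → met
11. cargo securement review 750 days ago vs limit 730 → not met
Not met: 2 of 11

2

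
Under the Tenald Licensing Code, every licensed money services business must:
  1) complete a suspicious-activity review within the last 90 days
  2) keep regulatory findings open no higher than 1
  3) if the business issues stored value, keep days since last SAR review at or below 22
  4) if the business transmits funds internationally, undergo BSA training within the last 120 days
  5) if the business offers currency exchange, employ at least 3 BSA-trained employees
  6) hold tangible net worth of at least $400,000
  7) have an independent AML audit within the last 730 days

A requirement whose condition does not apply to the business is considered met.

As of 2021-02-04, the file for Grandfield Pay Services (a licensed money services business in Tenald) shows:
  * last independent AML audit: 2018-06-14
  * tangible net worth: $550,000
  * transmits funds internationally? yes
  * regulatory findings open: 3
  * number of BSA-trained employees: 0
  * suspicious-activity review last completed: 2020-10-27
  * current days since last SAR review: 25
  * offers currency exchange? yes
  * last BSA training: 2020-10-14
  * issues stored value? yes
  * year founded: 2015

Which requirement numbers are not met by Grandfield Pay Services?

1, 2, 3, 5, 7

1. suspicious-activity review 100 days ago vs limit 90 → not met
2. regulatory findings open 3 > 1 → not met
3. condition 'issues stored value' holds; days since last SAR review 25 > 22 → not met
4. condition 'transmits funds internationally' holds; BSA training 113 days ago vs limit 120 → met
5. condition 'offers currency exchange' holds; BSA-trained employees 0 < 3 → not met
6. tangible net worth $550,000 ≥ $400,000 → met
7. independent AML audit 966 days ago vs limit 730 → not met
Not met: 1, 2, 3, 5, 7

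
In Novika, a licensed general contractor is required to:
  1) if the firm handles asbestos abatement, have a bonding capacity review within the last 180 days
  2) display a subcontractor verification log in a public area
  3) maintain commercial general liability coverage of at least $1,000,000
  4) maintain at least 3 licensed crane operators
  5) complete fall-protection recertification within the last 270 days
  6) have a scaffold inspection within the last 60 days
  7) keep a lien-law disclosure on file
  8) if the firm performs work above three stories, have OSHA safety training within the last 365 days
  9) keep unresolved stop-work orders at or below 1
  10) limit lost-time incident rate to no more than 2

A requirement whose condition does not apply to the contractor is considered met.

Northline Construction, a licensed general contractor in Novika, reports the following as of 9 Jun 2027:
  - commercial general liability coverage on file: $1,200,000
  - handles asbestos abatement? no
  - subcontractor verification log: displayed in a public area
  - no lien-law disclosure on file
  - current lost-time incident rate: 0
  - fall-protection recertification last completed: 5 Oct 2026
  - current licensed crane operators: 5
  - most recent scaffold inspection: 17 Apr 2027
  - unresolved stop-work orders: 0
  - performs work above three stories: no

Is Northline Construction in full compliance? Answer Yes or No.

No

1. condition 'handles asbestos abatement' does not hold → requirement n/a → met
2. subcontractor verification log present → met
3. commercial general liability coverage $1,200,000 ≥ $1,000,000 → met
4. licensed crane operators 5 ≥ 3 → met
5. fall-protection recertification 247 days ago vs limit 270 → met
6. scaffold inspection 53 days ago vs limit 60 → met
7. lien-law disclosure absent → not met
8. condition 'performs work above three stories' does not hold → requirement n/a → met
9. unresolved stop-work orders 0 ≤ 1 → met
10. lost-time incident rate 0 ≤ 2 → met
Not met: 7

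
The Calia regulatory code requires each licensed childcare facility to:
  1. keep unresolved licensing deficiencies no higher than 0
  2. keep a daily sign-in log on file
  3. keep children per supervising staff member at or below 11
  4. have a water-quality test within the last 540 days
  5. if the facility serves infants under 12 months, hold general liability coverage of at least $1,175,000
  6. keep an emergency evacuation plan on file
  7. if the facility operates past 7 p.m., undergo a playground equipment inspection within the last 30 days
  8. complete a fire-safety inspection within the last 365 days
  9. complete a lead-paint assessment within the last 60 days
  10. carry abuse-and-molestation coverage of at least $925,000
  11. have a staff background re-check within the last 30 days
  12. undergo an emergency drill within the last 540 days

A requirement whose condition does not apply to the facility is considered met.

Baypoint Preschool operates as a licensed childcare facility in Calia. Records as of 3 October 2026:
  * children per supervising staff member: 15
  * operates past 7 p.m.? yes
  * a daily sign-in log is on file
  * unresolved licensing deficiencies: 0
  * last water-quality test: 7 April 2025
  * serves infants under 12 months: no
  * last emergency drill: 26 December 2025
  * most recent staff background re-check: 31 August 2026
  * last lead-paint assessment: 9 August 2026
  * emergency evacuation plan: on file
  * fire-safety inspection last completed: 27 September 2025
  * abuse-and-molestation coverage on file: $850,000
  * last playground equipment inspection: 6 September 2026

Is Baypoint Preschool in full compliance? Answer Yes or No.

1. unresolved licensing deficiencies 0 ≤ 0 → met
2. daily sign-in log present → met
3. children per supervising staff member 15 > 11 → not met
4. water-quality test 544 days ago vs limit 540 → not met
5. condition 'serves infants under 12 months' does not hold → requirement n/a → met
6. emergency evacuation plan present → met
7. condition 'operates past 7 p.m.' holds; playground equipment inspection 27 days ago vs limit 30 → met
8. fire-safety inspection 371 days ago vs limit 365 → not met
9. lead-paint assessment 55 days ago vs limit 60 → met
10. abuse-and-molestation coverage $850,000 < $925,000 → not met
11. staff background re-check 33 days ago vs limit 30 → not met
12. emergency drill 281 days ago vs limit 540 → met
Not met: 3, 4, 8, 10, 11

No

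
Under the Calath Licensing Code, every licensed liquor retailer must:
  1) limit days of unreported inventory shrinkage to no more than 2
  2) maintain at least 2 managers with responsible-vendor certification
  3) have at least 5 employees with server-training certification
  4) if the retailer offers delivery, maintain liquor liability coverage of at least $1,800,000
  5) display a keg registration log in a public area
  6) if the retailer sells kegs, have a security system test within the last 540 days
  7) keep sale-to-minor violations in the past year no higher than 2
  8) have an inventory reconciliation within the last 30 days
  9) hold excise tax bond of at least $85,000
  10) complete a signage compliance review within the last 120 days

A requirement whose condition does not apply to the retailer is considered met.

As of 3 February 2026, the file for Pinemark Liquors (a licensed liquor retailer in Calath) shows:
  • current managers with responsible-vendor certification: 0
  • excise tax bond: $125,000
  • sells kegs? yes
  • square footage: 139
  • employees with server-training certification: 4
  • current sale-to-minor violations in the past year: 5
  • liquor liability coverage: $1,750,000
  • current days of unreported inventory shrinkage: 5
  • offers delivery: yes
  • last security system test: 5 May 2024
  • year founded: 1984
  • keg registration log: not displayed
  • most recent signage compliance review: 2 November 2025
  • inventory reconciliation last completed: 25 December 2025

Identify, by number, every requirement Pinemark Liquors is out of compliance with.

1. days of unreported inventory shrinkage 5 > 2 → not met
2. managers with responsible-vendor certification 0 < 2 → not met
3. employees with server-training certification 4 < 5 → not met
4. condition 'offers delivery' holds; liquor liability coverage $1,750,000 < $1,800,000 → not met
5. keg registration log absent → not met
6. condition 'sells kegs' holds; security system test 639 days ago vs limit 540 → not met
7. sale-to-minor violations in the past year 5 > 2 → not met
8. inventory reconciliation 40 days ago vs limit 30 → not met
9. excise tax bond $125,000 ≥ $85,000 → met
10. signage compliance review 93 days ago vs limit 120 → met
Not met: 1, 2, 3, 4, 5, 6, 7, 8

1, 2, 3, 4, 5, 6, 7, 8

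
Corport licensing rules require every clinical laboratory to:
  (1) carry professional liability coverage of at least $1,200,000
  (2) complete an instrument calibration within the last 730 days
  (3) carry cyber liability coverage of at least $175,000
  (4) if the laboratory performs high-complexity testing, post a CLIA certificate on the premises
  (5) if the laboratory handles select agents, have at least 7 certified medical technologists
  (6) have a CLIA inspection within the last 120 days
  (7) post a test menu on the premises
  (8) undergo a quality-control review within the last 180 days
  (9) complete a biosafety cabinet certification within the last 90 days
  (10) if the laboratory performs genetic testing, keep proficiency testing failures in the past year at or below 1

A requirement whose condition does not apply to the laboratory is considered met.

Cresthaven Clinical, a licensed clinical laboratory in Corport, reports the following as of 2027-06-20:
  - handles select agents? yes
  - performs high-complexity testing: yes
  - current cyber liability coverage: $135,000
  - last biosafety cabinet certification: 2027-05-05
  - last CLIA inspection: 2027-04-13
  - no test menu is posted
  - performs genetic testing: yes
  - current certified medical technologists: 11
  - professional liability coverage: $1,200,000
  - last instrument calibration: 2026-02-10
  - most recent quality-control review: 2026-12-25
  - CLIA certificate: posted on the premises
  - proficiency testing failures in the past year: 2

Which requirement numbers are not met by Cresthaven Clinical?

1. professional liability coverage $1,200,000 ≥ $1,200,000 → met
2. instrument calibration 495 days ago vs limit 730 → met
3. cyber liability coverage $135,000 < $175,000 → not met
4. condition 'performs high-complexity testing' holds; CLIA certificate present → met
5. condition 'handles select agents' holds; certified medical technologists 11 ≥ 7 → met
6. CLIA inspection 68 days ago vs limit 120 → met
7. test menu absent → not met
8. quality-control review 177 days ago vs limit 180 → met
9. biosafety cabinet certification 46 days ago vs limit 90 → met
10. condition 'performs genetic testing' holds; proficiency testing failures in the past year 2 > 1 → not met
Not met: 3, 7, 10

3, 7, 10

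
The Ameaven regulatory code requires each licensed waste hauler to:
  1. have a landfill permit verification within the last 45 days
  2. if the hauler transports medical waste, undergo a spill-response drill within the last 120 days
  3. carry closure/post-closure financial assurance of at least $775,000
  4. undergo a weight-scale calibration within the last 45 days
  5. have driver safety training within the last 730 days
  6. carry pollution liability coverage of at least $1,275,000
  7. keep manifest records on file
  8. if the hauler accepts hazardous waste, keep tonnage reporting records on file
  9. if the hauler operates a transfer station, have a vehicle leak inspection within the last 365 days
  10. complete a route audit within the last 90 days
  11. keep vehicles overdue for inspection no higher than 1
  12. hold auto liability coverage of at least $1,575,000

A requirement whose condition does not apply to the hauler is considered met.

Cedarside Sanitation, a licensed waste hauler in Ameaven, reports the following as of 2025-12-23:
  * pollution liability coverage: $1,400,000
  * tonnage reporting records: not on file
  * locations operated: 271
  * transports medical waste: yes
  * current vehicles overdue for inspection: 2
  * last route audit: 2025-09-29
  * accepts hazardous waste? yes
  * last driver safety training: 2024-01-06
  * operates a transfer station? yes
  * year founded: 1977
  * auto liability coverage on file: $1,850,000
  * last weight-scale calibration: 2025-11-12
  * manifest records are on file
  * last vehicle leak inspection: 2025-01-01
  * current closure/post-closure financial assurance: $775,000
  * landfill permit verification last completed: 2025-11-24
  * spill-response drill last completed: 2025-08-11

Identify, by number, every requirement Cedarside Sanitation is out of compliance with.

2, 8, 11

1. landfill permit verification 29 days ago vs limit 45 → met
2. condition 'transports medical waste' holds; spill-response drill 134 days ago vs limit 120 → not met
3. closure/post-closure financial assurance $775,000 ≥ $775,000 → met
4. weight-scale calibration 41 days ago vs limit 45 → met
5. driver safety training 717 days ago vs limit 730 → met
6. pollution liability coverage $1,400,000 ≥ $1,275,000 → met
7. manifest records present → met
8. condition 'accepts hazardous waste' holds; tonnage reporting records absent → not met
9. condition 'operates a transfer station' holds; vehicle leak inspection 356 days ago vs limit 365 → met
10. route audit 85 days ago vs limit 90 → met
11. vehicles overdue for inspection 2 > 1 → not met
12. auto liability coverage $1,850,000 ≥ $1,575,000 → met
Not met: 2, 8, 11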